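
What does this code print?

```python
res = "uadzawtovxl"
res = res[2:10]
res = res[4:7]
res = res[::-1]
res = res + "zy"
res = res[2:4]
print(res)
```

slice [2:10] → 'dzawtovx'
slice [4:7] → 'tov'
reverse → 'vot'
+ 'zy' → 'votzy'
slice [2:4] → 'tz'

tz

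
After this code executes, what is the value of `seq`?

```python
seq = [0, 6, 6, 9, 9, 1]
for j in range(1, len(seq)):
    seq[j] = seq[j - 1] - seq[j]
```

j=1: seq[1] = 0-6 = -6 → [0, -6, 6, 9, 9, 1]
j=2: seq[2] = (-6)-6 = -12 → [0, -6, -12, 9, 9, 1]
j=3: seq[3] = (-12)-9 = -21 → [0, -6, -12, -21, 9, 1]
j=4: seq[4] = (-21)-9 = -30 → [0, -6, -12, -21, -30, 1]
j=5: seq[5] = (-30)-1 = -31 → [0, -6, -12, -21, -30, -31]

[0, -6, -12, -21, -30, -31]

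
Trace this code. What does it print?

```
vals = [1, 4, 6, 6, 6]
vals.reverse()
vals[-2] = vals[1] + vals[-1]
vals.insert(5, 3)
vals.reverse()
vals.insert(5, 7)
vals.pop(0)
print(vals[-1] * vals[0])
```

6

reverse → [6, 6, 6, 4, 1]
vals[-2] = vals[1]+vals[-1] = 6+1 = 7 → [6, 6, 6, 7, 1]
insert 3 at 5 → [6, 6, 6, 7, 1, 3]
reverse → [3, 1, 7, 6, 6, 6]
insert 7 at 5 → [3, 1, 7, 6, 6, 7, 6]
pop(0) removes 3 → [1, 7, 6, 6, 7, 6]
vals[-1]*vals[0] = 6*1 = 6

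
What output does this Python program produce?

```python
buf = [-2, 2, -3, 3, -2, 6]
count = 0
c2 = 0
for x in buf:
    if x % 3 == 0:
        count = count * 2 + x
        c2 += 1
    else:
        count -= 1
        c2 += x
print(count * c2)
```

x=-2: not %3==0, count = 0-1 = -1; c2=-2
x=2: not %3==0, count = (-1)-1 = -2; c2=0
x=-3: %3==0, count = (-2)*2+(-3) = -7; c2=1
x=3: %3==0, count = (-7)*2+3 = -11; c2=2
x=-2: not %3==0, count = (-11)-1 = -12; c2=0
x=6: %3==0, count = (-12)*2+6 = -18; c2=1
count*c2 = (-18)*1 = -18

-18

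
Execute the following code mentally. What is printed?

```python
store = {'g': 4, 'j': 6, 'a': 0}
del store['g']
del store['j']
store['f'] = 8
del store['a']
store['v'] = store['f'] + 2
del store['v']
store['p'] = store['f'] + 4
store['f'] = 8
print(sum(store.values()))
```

20

del 'g' → {'j': 6, 'a': 0}
del 'j' → {'a': 0}
store['f'] = 8 → {'a': 0, 'f': 8}
del 'a' → {'f': 8}
store['v'] = store['f']+2 = 10 → {'f': 8, 'v': 10}
del 'v' → {'f': 8}
store['p'] = store['f']+4 = 12 → {'f': 8, 'p': 12}
store['f'] = 8 → {'f': 8, 'p': 12}
sum of values = 20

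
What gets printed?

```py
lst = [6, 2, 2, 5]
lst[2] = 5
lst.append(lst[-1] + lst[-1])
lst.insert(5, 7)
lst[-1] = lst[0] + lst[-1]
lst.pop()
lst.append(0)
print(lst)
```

[6, 2, 5, 5, 10, 0]

lst[2] = 5 → [6, 2, 5, 5]
append lst[-1]+lst[-1] = 5+5 = 10 → [6, 2, 5, 5, 10]
insert 7 at 5 → [6, 2, 5, 5, 10, 7]
lst[-1] = lst[0]+lst[-1] = 6+7 = 13 → [6, 2, 5, 5, 10, 13]
pop() removes 13 → [6, 2, 5, 5, 10]
append 0 → [6, 2, 5, 5, 10, 0]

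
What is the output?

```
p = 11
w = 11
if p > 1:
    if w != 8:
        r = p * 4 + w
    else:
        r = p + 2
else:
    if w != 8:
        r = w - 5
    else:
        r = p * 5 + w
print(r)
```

p=11, w=11
p > 1 is True; w != 8 is True
→ r = p * 4 + w = 55

55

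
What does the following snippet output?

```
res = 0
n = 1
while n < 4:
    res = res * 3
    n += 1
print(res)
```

0

n=1: res = 0*3 = 0
n=2: res = 0*3 = 0
n=3: res = 0*3 = 0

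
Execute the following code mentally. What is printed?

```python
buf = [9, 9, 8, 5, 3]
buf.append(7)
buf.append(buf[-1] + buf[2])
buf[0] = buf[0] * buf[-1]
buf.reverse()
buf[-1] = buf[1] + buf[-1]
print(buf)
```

append 7 → [9, 9, 8, 5, 3, 7]
append buf[-1]+buf[2] = 7+8 = 15 → [9, 9, 8, 5, 3, 7, 15]
buf[0] = buf[0]*buf[-1] = 9*15 = 135 → [135, 9, 8, 5, 3, 7, 15]
reverse → [15, 7, 3, 5, 8, 9, 135]
buf[-1] = buf[1]+buf[-1] = 7+135 = 142 → [15, 7, 3, 5, 8, 9, 142]

[15, 7, 3, 5, 8, 9, 142]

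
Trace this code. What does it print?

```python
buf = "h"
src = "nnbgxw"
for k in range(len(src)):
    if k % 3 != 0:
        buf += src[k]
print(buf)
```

k=0: skip
k=1: add 'n' → 'hn'
k=2: add 'b' → 'hnb'
k=3: skip
k=4: add 'x' → 'hnbx'
k=5: add 'w' → 'hnbxw'

hnbxw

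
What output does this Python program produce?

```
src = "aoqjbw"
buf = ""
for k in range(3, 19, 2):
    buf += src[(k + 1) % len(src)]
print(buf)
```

baqbaqba

k=3: add src[4]='b' → 'b'
k=5: add src[0]='a' → 'ba'
k=7: add src[2]='q' → 'baq'
k=9: add src[4]='b' → 'baqb'
k=11: add src[0]='a' → 'baqba'
k=13: add src[2]='q' → 'baqbaq'
k=15: add src[4]='b' → 'baqbaqb'
k=17: add src[0]='a' → 'baqbaqba'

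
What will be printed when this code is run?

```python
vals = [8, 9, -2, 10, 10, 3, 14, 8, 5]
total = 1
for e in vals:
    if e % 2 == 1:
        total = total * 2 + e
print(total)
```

55

e=8: not odd
e=9: odd, total = 1*2+9 = 11
e=-2: not odd
e=10: not odd
e=10: not odd
e=3: odd, total = 11*2+3 = 25
e=14: not odd
e=8: not odd
e=5: odd, total = 25*2+5 = 55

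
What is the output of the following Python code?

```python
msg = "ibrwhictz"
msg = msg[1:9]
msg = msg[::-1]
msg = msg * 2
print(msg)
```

slice [1:9] → 'brwhictz'
reverse → 'ztcihwrb'
repeat ×2 → 'ztcihwrbztcihwrb'

ztcihwrbztcihwrb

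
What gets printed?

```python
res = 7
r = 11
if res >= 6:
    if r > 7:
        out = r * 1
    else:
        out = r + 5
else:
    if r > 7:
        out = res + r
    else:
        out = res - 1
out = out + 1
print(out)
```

res=7, r=11
res >= 6 is True; r > 7 is True
→ out = r * 1 = 11
out = 11+1 = 12

12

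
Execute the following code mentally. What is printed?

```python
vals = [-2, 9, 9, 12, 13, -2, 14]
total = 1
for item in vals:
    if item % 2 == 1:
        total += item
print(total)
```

32

item=-2: not odd
item=9: odd, total = 1+9 = 10
item=9: odd, total = 10+9 = 19
item=12: not odd
item=13: odd, total = 19+13 = 32
item=-2: not odd
item=14: not odd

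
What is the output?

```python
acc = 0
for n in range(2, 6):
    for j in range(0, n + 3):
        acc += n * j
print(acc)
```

n=2,j=0: acc = 0+0 = 0
n=2,j=1: acc = 0+2 = 2
n=2,j=2: acc = 2+4 = 6
n=2,j=3: acc = 6+6 = 12
n=2,j=4: acc = 12+8 = 20
n=3,j=0: acc = 20+0 = 20
n=3,j=1: acc = 20+3 = 23
n=3,j=2: acc = 23+6 = 29
n=3,j=3: acc = 29+9 = 38
n=3,j=4: acc = 38+12 = 50
n=3,j=5: acc = 50+15 = 65
n=4,j=0: acc = 65+0 = 65
n=4,j=1: acc = 65+4 = 69
n=4,j=2: acc = 69+8 = 77
n=4,j=3: acc = 77+12 = 89
n=4,j=4: acc = 89+16 = 105
n=4,j=5: acc = 105+20 = 125
n=4,j=6: acc = 125+24 = 149
n=5,j=0: acc = 149+0 = 149
n=5,j=1: acc = 149+5 = 154
n=5,j=2: acc = 154+10 = 164
n=5,j=3: acc = 164+15 = 179
n=5,j=4: acc = 179+20 = 199
n=5,j=5: acc = 199+25 = 224
n=5,j=6: acc = 224+30 = 254
n=5,j=7: acc = 254+35 = 289

289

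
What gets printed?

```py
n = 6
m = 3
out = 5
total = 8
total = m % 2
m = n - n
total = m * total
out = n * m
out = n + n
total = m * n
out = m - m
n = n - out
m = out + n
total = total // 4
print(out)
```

0

total = 3%2 = 1
m = 6-6 = 0
total = 0*1 = 0
out = 6*0 = 0
out = 6+6 = 12
total = 0*6 = 0
out = 0-0 = 0
n = 6-0 = 6
m = 0+6 = 6
total = 0//4 = 0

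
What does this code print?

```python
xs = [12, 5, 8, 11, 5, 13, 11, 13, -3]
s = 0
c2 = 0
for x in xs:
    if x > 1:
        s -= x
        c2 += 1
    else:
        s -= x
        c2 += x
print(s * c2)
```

-375

x=12: >1, s = 0-12 = -12; c2=1
x=5: >1, s = (-12)-5 = -17; c2=2
x=8: >1, s = (-17)-8 = -25; c2=3
x=11: >1, s = (-25)-11 = -36; c2=4
x=5: >1, s = (-36)-5 = -41; c2=5
x=13: >1, s = (-41)-13 = -54; c2=6
x=11: >1, s = (-54)-11 = -65; c2=7
x=13: >1, s = (-65)-13 = -78; c2=8
x=-3: not >1, s = (-78)-(-3) = -75; c2=5
s*c2 = (-75)*5 = -375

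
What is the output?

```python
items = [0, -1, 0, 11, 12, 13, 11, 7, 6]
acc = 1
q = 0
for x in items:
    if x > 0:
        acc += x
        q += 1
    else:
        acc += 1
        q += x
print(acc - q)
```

x=0: not >0, acc = 1+1 = 2; q=0
x=-1: not >0, acc = 2+1 = 3; q=-1
x=0: not >0, acc = 3+1 = 4; q=-1
x=11: >0, acc = 4+11 = 15; q=0
x=12: >0, acc = 15+12 = 27; q=1
x=13: >0, acc = 27+13 = 40; q=2
x=11: >0, acc = 40+11 = 51; q=3
x=7: >0, acc = 51+7 = 58; q=4
x=6: >0, acc = 58+6 = 64; q=5
acc-q = 64-5 = 59

59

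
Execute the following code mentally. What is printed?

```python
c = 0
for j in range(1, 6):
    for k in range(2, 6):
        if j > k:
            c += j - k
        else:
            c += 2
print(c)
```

38

j=1,k=2: not 1>2, c = 0+2 = 2
j=1,k=3: not 1>3, c = 2+2 = 4
j=1,k=4: not 1>4, c = 4+2 = 6
j=1,k=5: not 1>5, c = 6+2 = 8
j=2,k=2: not 2>2, c = 8+2 = 10
j=2,k=3: not 2>3, c = 10+2 = 12
j=2,k=4: not 2>4, c = 12+2 = 14
j=2,k=5: not 2>5, c = 14+2 = 16
j=3,k=2: 3>2, c = 16+1 = 17
j=3,k=3: not 3>3, c = 17+2 = 19
j=3,k=4: not 3>4, c = 19+2 = 21
j=3,k=5: not 3>5, c = 21+2 = 23
j=4,k=2: 4>2, c = 23+2 = 25
j=4,k=3: 4>3, c = 25+1 = 26
j=4,k=4: not 4>4, c = 26+2 = 28
j=4,k=5: not 4>5, c = 28+2 = 30
j=5,k=2: 5>2, c = 30+3 = 33
j=5,k=3: 5>3, c = 33+2 = 35
j=5,k=4: 5>4, c = 35+1 = 36
j=5,k=5: not 5>5, c = 36+2 = 38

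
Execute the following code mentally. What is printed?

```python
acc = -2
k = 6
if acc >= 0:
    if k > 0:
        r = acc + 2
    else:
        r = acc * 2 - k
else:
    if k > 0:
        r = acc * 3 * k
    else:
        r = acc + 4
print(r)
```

acc=-2, k=6
acc >= 0 is False; k > 0 is True
→ r = acc * 3 * k = -36

-36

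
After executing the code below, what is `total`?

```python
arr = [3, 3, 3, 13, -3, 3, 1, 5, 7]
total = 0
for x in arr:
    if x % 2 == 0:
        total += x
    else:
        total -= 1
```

x=3: not even, total = 0-1 = -1
x=3: not even, total = (-1)-1 = -2
x=3: not even, total = (-2)-1 = -3
x=13: not even, total = (-3)-1 = -4
x=-3: not even, total = (-4)-1 = -5
x=3: not even, total = (-5)-1 = -6
x=1: not even, total = (-6)-1 = -7
x=5: not even, total = (-7)-1 = -8
x=7: not even, total = (-8)-1 = -9

-9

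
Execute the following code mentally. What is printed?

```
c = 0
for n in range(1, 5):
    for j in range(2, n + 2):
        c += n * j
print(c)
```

n=1,j=2: c = 0+2 = 2
n=2,j=2: c = 2+4 = 6
n=2,j=3: c = 6+6 = 12
n=3,j=2: c = 12+6 = 18
n=3,j=3: c = 18+9 = 27
n=3,j=4: c = 27+12 = 39
n=4,j=2: c = 39+8 = 47
n=4,j=3: c = 47+12 = 59
n=4,j=4: c = 59+16 = 75
n=4,j=5: c = 75+20 = 95

95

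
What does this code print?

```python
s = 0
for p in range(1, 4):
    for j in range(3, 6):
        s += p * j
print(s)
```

p=1,j=3: s = 0+3 = 3
p=1,j=4: s = 3+4 = 7
p=1,j=5: s = 7+5 = 12
p=2,j=3: s = 12+6 = 18
p=2,j=4: s = 18+8 = 26
p=2,j=5: s = 26+10 = 36
p=3,j=3: s = 36+9 = 45
p=3,j=4: s = 45+12 = 57
p=3,j=5: s = 57+15 = 72

72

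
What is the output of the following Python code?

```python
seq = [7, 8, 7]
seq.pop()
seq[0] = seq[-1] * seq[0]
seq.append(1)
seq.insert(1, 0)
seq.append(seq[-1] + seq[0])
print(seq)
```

pop() removes 7 → [7, 8]
seq[0] = seq[-1]*seq[0] = 8*7 = 56 → [56, 8]
append 1 → [56, 8, 1]
insert 0 at 1 → [56, 0, 8, 1]
append seq[-1]+seq[0] = 1+56 = 57 → [56, 0, 8, 1, 57]

[56, 0, 8, 1, 57]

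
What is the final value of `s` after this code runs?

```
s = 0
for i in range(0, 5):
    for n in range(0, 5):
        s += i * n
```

100

i=0,n=0: s = 0+0 = 0
i=0,n=1: s = 0+0 = 0
i=0,n=2: s = 0+0 = 0
i=0,n=3: s = 0+0 = 0
i=0,n=4: s = 0+0 = 0
i=1,n=0: s = 0+0 = 0
i=1,n=1: s = 0+1 = 1
i=1,n=2: s = 1+2 = 3
i=1,n=3: s = 3+3 = 6
i=1,n=4: s = 6+4 = 10
i=2,n=0: s = 10+0 = 10
i=2,n=1: s = 10+2 = 12
i=2,n=2: s = 12+4 = 16
i=2,n=3: s = 16+6 = 22
i=2,n=4: s = 22+8 = 30
i=3,n=0: s = 30+0 = 30
i=3,n=1: s = 30+3 = 33
i=3,n=2: s = 33+6 = 39
i=3,n=3: s = 39+9 = 48
i=3,n=4: s = 48+12 = 60
i=4,n=0: s = 60+0 = 60
i=4,n=1: s = 60+4 = 64
i=4,n=2: s = 64+8 = 72
i=4,n=3: s = 72+12 = 84
i=4,n=4: s = 84+16 = 100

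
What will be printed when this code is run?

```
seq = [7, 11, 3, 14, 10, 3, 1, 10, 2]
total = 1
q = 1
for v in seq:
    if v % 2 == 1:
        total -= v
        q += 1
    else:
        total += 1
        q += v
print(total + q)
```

v=7: odd, total = 1-7 = -6; q=2
v=11: odd, total = (-6)-11 = -17; q=3
v=3: odd, total = (-17)-3 = -20; q=4
v=14: not odd, total = (-20)+1 = -19; q=18
v=10: not odd, total = (-19)+1 = -18; q=28
v=3: odd, total = (-18)-3 = -21; q=29
v=1: odd, total = (-21)-1 = -22; q=30
v=10: not odd, total = (-22)+1 = -21; q=40
v=2: not odd, total = (-21)+1 = -20; q=42
total+q = (-20)+42 = 22

22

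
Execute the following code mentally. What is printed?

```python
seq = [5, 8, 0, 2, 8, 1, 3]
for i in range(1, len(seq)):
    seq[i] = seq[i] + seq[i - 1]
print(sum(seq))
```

i=1: seq[1] = 8+5 = 13 → [5, 13, 0, 2, 8, 1, 3]
i=2: seq[2] = 0+13 = 13 → [5, 13, 13, 2, 8, 1, 3]
i=3: seq[3] = 2+13 = 15 → [5, 13, 13, 15, 8, 1, 3]
i=4: seq[4] = 8+15 = 23 → [5, 13, 13, 15, 23, 1, 3]
i=5: seq[5] = 1+23 = 24 → [5, 13, 13, 15, 23, 24, 3]
i=6: seq[6] = 3+24 = 27 → [5, 13, 13, 15, 23, 24, 27]
sum = 120

120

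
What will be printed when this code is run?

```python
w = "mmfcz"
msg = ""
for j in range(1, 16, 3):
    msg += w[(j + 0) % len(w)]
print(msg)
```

j=1: add w[1]='m' → 'm'
j=4: add w[4]='z' → 'mz'
j=7: add w[2]='f' → 'mzf'
j=10: add w[0]='m' → 'mzfm'
j=13: add w[3]='c' → 'mzfmc'

mzfmc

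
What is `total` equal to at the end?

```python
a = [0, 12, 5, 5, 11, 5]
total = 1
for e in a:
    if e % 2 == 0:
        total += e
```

e=0: even, total = 1+0 = 1
e=12: even, total = 1+12 = 13
e=5: not even
e=5: not even
e=11: not even
e=5: not even

13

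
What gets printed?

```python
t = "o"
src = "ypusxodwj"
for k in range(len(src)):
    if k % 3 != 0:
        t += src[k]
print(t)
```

k=0: skip
k=1: add 'p' → 'op'
k=2: add 'u' → 'opu'
k=3: skip
k=4: add 'x' → 'opux'
k=5: add 'o' → 'opuxo'
k=6: skip
k=7: add 'w' → 'opuxow'
k=8: add 'j' → 'opuxowj'

opuxowj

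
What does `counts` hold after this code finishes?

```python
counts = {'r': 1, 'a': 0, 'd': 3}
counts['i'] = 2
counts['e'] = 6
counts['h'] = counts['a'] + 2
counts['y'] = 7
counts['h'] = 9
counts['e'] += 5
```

counts['i'] = 2 → {'r': 1, 'a': 0, 'd': 3, 'i': 2}
counts['e'] = 6 → {'r': 1, 'a': 0, 'd': 3, 'i': 2, 'e': 6}
counts['h'] = counts['a']+2 = 2 → {'r': 1, 'a': 0, 'd': 3, 'i': 2, 'e': 6, 'h': 2}
counts['y'] = 7 → {'r': 1, 'a': 0, 'd': 3, 'i': 2, 'e': 6, 'h': 2, 'y': 7}
counts['h'] = 9 → {'r': 1, 'a': 0, 'd': 3, 'i': 2, 'e': 6, 'h': 9, 'y': 7}
counts['e'] = 6+5 = 11 → {'r': 1, 'a': 0, 'd': 3, 'i': 2, 'e': 11, 'h': 9, 'y': 7}

{'r': 1, 'a': 0, 'd': 3, 'i': 2, 'e': 11, 'h': 9, 'y': 7}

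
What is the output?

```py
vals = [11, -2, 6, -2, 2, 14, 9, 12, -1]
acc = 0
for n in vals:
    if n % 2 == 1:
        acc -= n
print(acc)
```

n=11: odd, acc = 0-11 = -11
n=-2: not odd
n=6: not odd
n=-2: not odd
n=2: not odd
n=14: not odd
n=9: odd, acc = (-11)-9 = -20
n=12: not odd
n=-1: odd, acc = (-20)-(-1) = -19

-19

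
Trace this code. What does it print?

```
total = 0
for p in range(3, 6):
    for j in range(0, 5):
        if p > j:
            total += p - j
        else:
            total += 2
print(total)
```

37

p=3,j=0: 3>0, total = 0+3 = 3
p=3,j=1: 3>1, total = 3+2 = 5
p=3,j=2: 3>2, total = 5+1 = 6
p=3,j=3: not 3>3, total = 6+2 = 8
p=3,j=4: not 3>4, total = 8+2 = 10
p=4,j=0: 4>0, total = 10+4 = 14
p=4,j=1: 4>1, total = 14+3 = 17
p=4,j=2: 4>2, total = 17+2 = 19
p=4,j=3: 4>3, total = 19+1 = 20
p=4,j=4: not 4>4, total = 20+2 = 22
p=5,j=0: 5>0, total = 22+5 = 27
p=5,j=1: 5>1, total = 27+4 = 31
p=5,j=2: 5>2, total = 31+3 = 34
p=5,j=3: 5>3, total = 34+2 = 36
p=5,j=4: 5>4, total = 36+1 = 37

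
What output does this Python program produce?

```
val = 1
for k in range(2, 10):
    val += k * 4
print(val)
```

177

k=2: val = 1+2*4 = 9
k=3: val = 9+3*4 = 21
k=4: val = 21+4*4 = 37
k=5: val = 37+5*4 = 57
k=6: val = 57+6*4 = 81
k=7: val = 81+7*4 = 109
k=8: val = 109+8*4 = 141
k=9: val = 141+9*4 = 177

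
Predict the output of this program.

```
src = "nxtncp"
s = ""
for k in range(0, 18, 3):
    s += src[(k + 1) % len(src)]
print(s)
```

k=0: add src[1]='x' → 'x'
k=3: add src[4]='c' → 'xc'
k=6: add src[1]='x' → 'xcx'
k=9: add src[4]='c' → 'xcxc'
k=12: add src[1]='x' → 'xcxcx'
k=15: add src[4]='c' → 'xcxcxc'

xcxcxc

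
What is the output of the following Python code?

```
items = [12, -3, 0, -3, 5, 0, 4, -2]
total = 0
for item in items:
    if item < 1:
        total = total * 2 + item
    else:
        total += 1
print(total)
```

-24

item=12: not <1, total = 0+1 = 1
item=-3: <1, total = 1*2+(-3) = -1
item=0: <1, total = (-1)*2+0 = -2
item=-3: <1, total = (-2)*2+(-3) = -7
item=5: not <1, total = (-7)+1 = -6
item=0: <1, total = (-6)*2+0 = -12
item=4: not <1, total = (-12)+1 = -11
item=-2: <1, total = (-11)*2+(-2) = -24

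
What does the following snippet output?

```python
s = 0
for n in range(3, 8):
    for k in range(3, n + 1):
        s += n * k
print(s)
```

n=3,k=3: s = 0+9 = 9
n=4,k=3: s = 9+12 = 21
n=4,k=4: s = 21+16 = 37
n=5,k=3: s = 37+15 = 52
n=5,k=4: s = 52+20 = 72
n=5,k=5: s = 72+25 = 97
n=6,k=3: s = 97+18 = 115
n=6,k=4: s = 115+24 = 139
n=6,k=5: s = 139+30 = 169
n=6,k=6: s = 169+36 = 205
n=7,k=3: s = 205+21 = 226
n=7,k=4: s = 226+28 = 254
n=7,k=5: s = 254+35 = 289
n=7,k=6: s = 289+42 = 331
n=7,k=7: s = 331+49 = 380

380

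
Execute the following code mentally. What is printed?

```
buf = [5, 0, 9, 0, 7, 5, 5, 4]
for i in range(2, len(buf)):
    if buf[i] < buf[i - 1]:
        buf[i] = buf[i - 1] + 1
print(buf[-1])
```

i=2: 9>=0, unchanged → [5, 0, 9, 0, 7, 5, 5, 4]
i=3: 0<9, buf[3] = 9+1 = 10 → [5, 0, 9, 10, 7, 5, 5, 4]
i=4: 7<10, buf[4] = 10+1 = 11 → [5, 0, 9, 10, 11, 5, 5, 4]
i=5: 5<11, buf[5] = 11+1 = 12 → [5, 0, 9, 10, 11, 12, 5, 4]
i=6: 5<12, buf[6] = 12+1 = 13 → [5, 0, 9, 10, 11, 12, 13, 4]
i=7: 4<13, buf[7] = 13+1 = 14 → [5, 0, 9, 10, 11, 12, 13, 14]

14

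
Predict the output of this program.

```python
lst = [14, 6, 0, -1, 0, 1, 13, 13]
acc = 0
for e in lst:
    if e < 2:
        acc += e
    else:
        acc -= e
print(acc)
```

-46

e=14: not <2, acc = 0-14 = -14
e=6: not <2, acc = (-14)-6 = -20
e=0: <2, acc = (-20)+0 = -20
e=-1: <2, acc = (-20)+(-1) = -21
e=0: <2, acc = (-21)+0 = -21
e=1: <2, acc = (-21)+1 = -20
e=13: not <2, acc = (-20)-13 = -33
e=13: not <2, acc = (-33)-13 = -46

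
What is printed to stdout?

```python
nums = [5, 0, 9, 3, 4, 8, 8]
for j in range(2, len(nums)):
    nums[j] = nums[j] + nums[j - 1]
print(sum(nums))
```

j=2: nums[2] = 9+0 = 9 → [5, 0, 9, 3, 4, 8, 8]
j=3: nums[3] = 3+9 = 12 → [5, 0, 9, 12, 4, 8, 8]
j=4: nums[4] = 4+12 = 16 → [5, 0, 9, 12, 16, 8, 8]
j=5: nums[5] = 8+16 = 24 → [5, 0, 9, 12, 16, 24, 8]
j=6: nums[6] = 8+24 = 32 → [5, 0, 9, 12, 16, 24, 32]
sum = 98

98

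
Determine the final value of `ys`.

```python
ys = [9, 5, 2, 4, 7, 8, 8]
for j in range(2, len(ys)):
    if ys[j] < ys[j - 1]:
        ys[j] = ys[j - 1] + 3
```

j=2: 2<5, ys[2] = 5+3 = 8 → [9, 5, 8, 4, 7, 8, 8]
j=3: 4<8, ys[3] = 8+3 = 11 → [9, 5, 8, 11, 7, 8, 8]
j=4: 7<11, ys[4] = 11+3 = 14 → [9, 5, 8, 11, 14, 8, 8]
j=5: 8<14, ys[5] = 14+3 = 17 → [9, 5, 8, 11, 14, 17, 8]
j=6: 8<17, ys[6] = 17+3 = 20 → [9, 5, 8, 11, 14, 17, 20]

[9, 5, 8, 11, 14, 17, 20]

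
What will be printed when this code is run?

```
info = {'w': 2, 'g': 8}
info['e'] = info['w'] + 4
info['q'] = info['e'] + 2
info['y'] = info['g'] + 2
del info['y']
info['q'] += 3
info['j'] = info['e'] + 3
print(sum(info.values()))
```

info['e'] = info['w']+4 = 6 → {'w': 2, 'g': 8, 'e': 6}
info['q'] = info['e']+2 = 8 → {'w': 2, 'g': 8, 'e': 6, 'q': 8}
info['y'] = info['g']+2 = 10 → {'w': 2, 'g': 8, 'e': 6, 'q': 8, 'y': 10}
del 'y' → {'w': 2, 'g': 8, 'e': 6, 'q': 8}
info['q'] = 8+3 = 11 → {'w': 2, 'g': 8, 'e': 6, 'q': 11}
info['j'] = info['e']+3 = 9 → {'w': 2, 'g': 8, 'e': 6, 'q': 11, 'j': 9}
sum of values = 36

36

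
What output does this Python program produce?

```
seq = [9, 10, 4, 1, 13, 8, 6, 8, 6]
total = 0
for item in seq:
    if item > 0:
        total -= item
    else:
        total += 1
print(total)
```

-65

item=9: >0, total = 0-9 = -9
item=10: >0, total = (-9)-10 = -19
item=4: >0, total = (-19)-4 = -23
item=1: >0, total = (-23)-1 = -24
item=13: >0, total = (-24)-13 = -37
item=8: >0, total = (-37)-8 = -45
item=6: >0, total = (-45)-6 = -51
item=8: >0, total = (-51)-8 = -59
item=6: >0, total = (-59)-6 = -65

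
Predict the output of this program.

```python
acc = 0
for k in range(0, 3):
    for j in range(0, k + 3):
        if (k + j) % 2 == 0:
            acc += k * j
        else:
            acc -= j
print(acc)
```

9

k=0,j=0: even sum, acc = 0+0 = 0
k=0,j=1: odd sum, acc = 0-1 = -1
k=0,j=2: even sum, acc = (-1)+0 = -1
k=1,j=0: odd sum, acc = (-1)-0 = -1
k=1,j=1: even sum, acc = (-1)+1 = 0
k=1,j=2: odd sum, acc = 0-2 = -2
k=1,j=3: even sum, acc = (-2)+3 = 1
k=2,j=0: even sum, acc = 1+0 = 1
k=2,j=1: odd sum, acc = 1-1 = 0
k=2,j=2: even sum, acc = 0+4 = 4
k=2,j=3: odd sum, acc = 4-3 = 1
k=2,j=4: even sum, acc = 1+8 = 9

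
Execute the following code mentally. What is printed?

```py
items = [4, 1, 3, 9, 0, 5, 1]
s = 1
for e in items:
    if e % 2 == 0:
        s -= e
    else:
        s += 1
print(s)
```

e=4: even, s = 1-4 = -3
e=1: not even, s = (-3)+1 = -2
e=3: not even, s = (-2)+1 = -1
e=9: not even, s = (-1)+1 = 0
e=0: even, s = 0-0 = 0
e=5: not even, s = 0+1 = 1
e=1: not even, s = 1+1 = 2

2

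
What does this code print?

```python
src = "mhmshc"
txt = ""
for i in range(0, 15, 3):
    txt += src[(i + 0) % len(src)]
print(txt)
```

msmsm

i=0: add src[0]='m' → 'm'
i=3: add src[3]='s' → 'ms'
i=6: add src[0]='m' → 'msm'
i=9: add src[3]='s' → 'msms'
i=12: add src[0]='m' → 'msmsm'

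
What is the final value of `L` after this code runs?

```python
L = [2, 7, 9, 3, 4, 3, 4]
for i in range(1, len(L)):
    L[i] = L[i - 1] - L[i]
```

i=1: L[1] = 2-7 = -5 → [2, -5, 9, 3, 4, 3, 4]
i=2: L[2] = (-5)-9 = -14 → [2, -5, -14, 3, 4, 3, 4]
i=3: L[3] = (-14)-3 = -17 → [2, -5, -14, -17, 4, 3, 4]
i=4: L[4] = (-17)-4 = -21 → [2, -5, -14, -17, -21, 3, 4]
i=5: L[5] = (-21)-3 = -24 → [2, -5, -14, -17, -21, -24, 4]
i=6: L[6] = (-24)-4 = -28 → [2, -5, -14, -17, -21, -24, -28]

[2, -5, -14, -17, -21, -24, -28]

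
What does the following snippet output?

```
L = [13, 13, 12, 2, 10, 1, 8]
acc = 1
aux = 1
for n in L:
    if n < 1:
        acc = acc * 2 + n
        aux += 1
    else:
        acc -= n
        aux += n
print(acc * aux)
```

-3480

n=13: not <1, acc = 1-13 = -12; aux=14
n=13: not <1, acc = (-12)-13 = -25; aux=27
n=12: not <1, acc = (-25)-12 = -37; aux=39
n=2: not <1, acc = (-37)-2 = -39; aux=41
n=10: not <1, acc = (-39)-10 = -49; aux=51
n=1: not <1, acc = (-49)-1 = -50; aux=52
n=8: not <1, acc = (-50)-8 = -58; aux=60
acc*aux = (-58)*60 = -3480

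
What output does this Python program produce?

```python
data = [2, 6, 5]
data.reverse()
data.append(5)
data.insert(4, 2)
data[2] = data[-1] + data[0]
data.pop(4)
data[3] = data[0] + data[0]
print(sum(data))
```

28

reverse → [5, 6, 2]
append 5 → [5, 6, 2, 5]
insert 2 at 4 → [5, 6, 2, 5, 2]
data[2] = data[-1]+data[0] = 2+5 = 7 → [5, 6, 7, 5, 2]
pop(4) removes 2 → [5, 6, 7, 5]
data[3] = data[0]+data[0] = 5+5 = 10 → [5, 6, 7, 10]
sum = 28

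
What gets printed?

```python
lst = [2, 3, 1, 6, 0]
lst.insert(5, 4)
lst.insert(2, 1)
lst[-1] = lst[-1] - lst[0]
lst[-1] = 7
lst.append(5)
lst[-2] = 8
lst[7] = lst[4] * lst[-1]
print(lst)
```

[2, 3, 1, 1, 6, 0, 8, 30]

insert 4 at 5 → [2, 3, 1, 6, 0, 4]
insert 1 at 2 → [2, 3, 1, 1, 6, 0, 4]
lst[-1] = lst[-1]-lst[0] = 4-2 = 2 → [2, 3, 1, 1, 6, 0, 2]
lst[-1] = 7 → [2, 3, 1, 1, 6, 0, 7]
append 5 → [2, 3, 1, 1, 6, 0, 7, 5]
lst[-2] = 8 → [2, 3, 1, 1, 6, 0, 8, 5]
lst[7] = lst[4]*lst[-1] = 6*5 = 30 → [2, 3, 1, 1, 6, 0, 8, 30]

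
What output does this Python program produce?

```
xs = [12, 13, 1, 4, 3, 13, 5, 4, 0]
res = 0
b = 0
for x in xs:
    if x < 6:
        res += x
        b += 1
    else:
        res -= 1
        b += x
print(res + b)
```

x=12: not <6, res = 0-1 = -1; b=12
x=13: not <6, res = (-1)-1 = -2; b=25
x=1: <6, res = (-2)+1 = -1; b=26
x=4: <6, res = (-1)+4 = 3; b=27
x=3: <6, res = 3+3 = 6; b=28
x=13: not <6, res = 6-1 = 5; b=41
x=5: <6, res = 5+5 = 10; b=42
x=4: <6, res = 10+4 = 14; b=43
x=0: <6, res = 14+0 = 14; b=44
res+b = 14+44 = 58

58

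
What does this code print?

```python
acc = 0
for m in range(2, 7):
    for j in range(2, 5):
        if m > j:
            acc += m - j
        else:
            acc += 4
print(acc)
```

43

m=2,j=2: not 2>2, acc = 0+4 = 4
m=2,j=3: not 2>3, acc = 4+4 = 8
m=2,j=4: not 2>4, acc = 8+4 = 12
m=3,j=2: 3>2, acc = 12+1 = 13
m=3,j=3: not 3>3, acc = 13+4 = 17
m=3,j=4: not 3>4, acc = 17+4 = 21
m=4,j=2: 4>2, acc = 21+2 = 23
m=4,j=3: 4>3, acc = 23+1 = 24
m=4,j=4: not 4>4, acc = 24+4 = 28
m=5,j=2: 5>2, acc = 28+3 = 31
m=5,j=3: 5>3, acc = 31+2 = 33
m=5,j=4: 5>4, acc = 33+1 = 34
m=6,j=2: 6>2, acc = 34+4 = 38
m=6,j=3: 6>3, acc = 38+3 = 41
m=6,j=4: 6>4, acc = 41+2 = 43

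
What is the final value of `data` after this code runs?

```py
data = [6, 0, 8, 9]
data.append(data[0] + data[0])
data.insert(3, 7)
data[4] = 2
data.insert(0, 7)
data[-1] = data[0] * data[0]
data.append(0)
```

append data[0]+data[0] = 6+6 = 12 → [6, 0, 8, 9, 12]
insert 7 at 3 → [6, 0, 8, 7, 9, 12]
data[4] = 2 → [6, 0, 8, 7, 2, 12]
insert 7 at 0 → [7, 6, 0, 8, 7, 2, 12]
data[-1] = data[0]*data[0] = 7*7 = 49 → [7, 6, 0, 8, 7, 2, 49]
append 0 → [7, 6, 0, 8, 7, 2, 49, 0]

[7, 6, 0, 8, 7, 2, 49, 0]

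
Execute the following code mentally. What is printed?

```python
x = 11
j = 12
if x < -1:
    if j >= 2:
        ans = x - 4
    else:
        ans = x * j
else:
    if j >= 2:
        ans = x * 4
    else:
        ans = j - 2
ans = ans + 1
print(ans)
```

45

x=11, j=12
x < -1 is False; j >= 2 is True
→ ans = x * 4 = 44
ans = 44+1 = 45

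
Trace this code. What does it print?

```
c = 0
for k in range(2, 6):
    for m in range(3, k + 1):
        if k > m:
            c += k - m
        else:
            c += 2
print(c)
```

k=3,m=3: not 3>3, c = 0+2 = 2
k=4,m=3: 4>3, c = 2+1 = 3
k=4,m=4: not 4>4, c = 3+2 = 5
k=5,m=3: 5>3, c = 5+2 = 7
k=5,m=4: 5>4, c = 7+1 = 8
k=5,m=5: not 5>5, c = 8+2 = 10

10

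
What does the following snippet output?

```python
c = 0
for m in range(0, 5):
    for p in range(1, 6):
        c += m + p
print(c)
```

m=0,p=1: c = 0+1 = 1
m=0,p=2: c = 1+2 = 3
m=0,p=3: c = 3+3 = 6
m=0,p=4: c = 6+4 = 10
m=0,p=5: c = 10+5 = 15
m=1,p=1: c = 15+2 = 17
m=1,p=2: c = 17+3 = 20
m=1,p=3: c = 20+4 = 24
m=1,p=4: c = 24+5 = 29
m=1,p=5: c = 29+6 = 35
m=2,p=1: c = 35+3 = 38
m=2,p=2: c = 38+4 = 42
m=2,p=3: c = 42+5 = 47
m=2,p=4: c = 47+6 = 53
m=2,p=5: c = 53+7 = 60
m=3,p=1: c = 60+4 = 64
m=3,p=2: c = 64+5 = 69
m=3,p=3: c = 69+6 = 75
m=3,p=4: c = 75+7 = 82
m=3,p=5: c = 82+8 = 90
m=4,p=1: c = 90+5 = 95
m=4,p=2: c = 95+6 = 101
m=4,p=3: c = 101+7 = 108
m=4,p=4: c = 108+8 = 116
m=4,p=5: c = 116+9 = 125

125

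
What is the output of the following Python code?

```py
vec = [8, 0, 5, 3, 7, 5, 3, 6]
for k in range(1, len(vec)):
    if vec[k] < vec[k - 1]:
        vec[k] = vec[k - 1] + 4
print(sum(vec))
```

k=1: 0<8, vec[1] = 8+4 = 12 → [8, 12, 5, 3, 7, 5, 3, 6]
k=2: 5<12, vec[2] = 12+4 = 16 → [8, 12, 16, 3, 7, 5, 3, 6]
k=3: 3<16, vec[3] = 16+4 = 20 → [8, 12, 16, 20, 7, 5, 3, 6]
k=4: 7<20, vec[4] = 20+4 = 24 → [8, 12, 16, 20, 24, 5, 3, 6]
k=5: 5<24, vec[5] = 24+4 = 28 → [8, 12, 16, 20, 24, 28, 3, 6]
k=6: 3<28, vec[6] = 28+4 = 32 → [8, 12, 16, 20, 24, 28, 32, 6]
k=7: 6<32, vec[7] = 32+4 = 36 → [8, 12, 16, 20, 24, 28, 32, 36]
sum = 176

176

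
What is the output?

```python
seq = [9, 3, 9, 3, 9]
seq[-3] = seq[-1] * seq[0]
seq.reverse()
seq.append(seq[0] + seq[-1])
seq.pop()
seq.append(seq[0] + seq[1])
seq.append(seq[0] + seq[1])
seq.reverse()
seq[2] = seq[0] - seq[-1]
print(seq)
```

[12, 12, 3, 3, 81, 3, 9]

seq[-3] = seq[-1]*seq[0] = 9*9 = 81 → [9, 3, 81, 3, 9]
reverse → [9, 3, 81, 3, 9]
append seq[0]+seq[-1] = 9+9 = 18 → [9, 3, 81, 3, 9, 18]
pop() removes 18 → [9, 3, 81, 3, 9]
append seq[0]+seq[1] = 9+3 = 12 → [9, 3, 81, 3, 9, 12]
append seq[0]+seq[1] = 9+3 = 12 → [9, 3, 81, 3, 9, 12, 12]
reverse → [12, 12, 9, 3, 81, 3, 9]
seq[2] = seq[0]-seq[-1] = 12-9 = 3 → [12, 12, 3, 3, 81, 3, 9]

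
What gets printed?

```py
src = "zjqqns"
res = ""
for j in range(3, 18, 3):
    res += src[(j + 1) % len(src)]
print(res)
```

njnjn

j=3: add src[4]='n' → 'n'
j=6: add src[1]='j' → 'nj'
j=9: add src[4]='n' → 'njn'
j=12: add src[1]='j' → 'njnj'
j=15: add src[4]='n' → 'njnjn'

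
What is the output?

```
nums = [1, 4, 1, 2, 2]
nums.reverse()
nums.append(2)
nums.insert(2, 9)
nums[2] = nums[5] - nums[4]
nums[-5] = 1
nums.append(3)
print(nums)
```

[2, 2, 1, 1, 4, 1, 2, 3]

reverse → [2, 2, 1, 4, 1]
append 2 → [2, 2, 1, 4, 1, 2]
insert 9 at 2 → [2, 2, 9, 1, 4, 1, 2]
nums[2] = nums[5]-nums[4] = 1-4 = -3 → [2, 2, -3, 1, 4, 1, 2]
nums[-5] = 1 → [2, 2, 1, 1, 4, 1, 2]
append 3 → [2, 2, 1, 1, 4, 1, 2, 3]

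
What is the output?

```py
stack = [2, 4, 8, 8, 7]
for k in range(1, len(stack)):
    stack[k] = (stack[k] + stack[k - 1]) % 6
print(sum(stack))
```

13

k=1: stack[1] = (4+2)%6 = 0 → [2, 0, 8, 8, 7]
k=2: stack[2] = (8+0)%6 = 2 → [2, 0, 2, 8, 7]
k=3: stack[3] = (8+2)%6 = 4 → [2, 0, 2, 4, 7]
k=4: stack[4] = (7+4)%6 = 5 → [2, 0, 2, 4, 5]
sum = 13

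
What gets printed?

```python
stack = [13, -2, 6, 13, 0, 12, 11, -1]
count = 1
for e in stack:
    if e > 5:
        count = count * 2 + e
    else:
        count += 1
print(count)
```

e=13: >5, count = 1*2+13 = 15
e=-2: not >5, count = 15+1 = 16
e=6: >5, count = 16*2+6 = 38
e=13: >5, count = 38*2+13 = 89
e=0: not >5, count = 89+1 = 90
e=12: >5, count = 90*2+12 = 192
e=11: >5, count = 192*2+11 = 395
e=-1: not >5, count = 395+1 = 396

396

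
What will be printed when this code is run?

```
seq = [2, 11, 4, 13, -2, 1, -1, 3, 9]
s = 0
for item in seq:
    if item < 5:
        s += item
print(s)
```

7

item=2: <5, s = 0+2 = 2
item=11: not <5
item=4: <5, s = 2+4 = 6
item=13: not <5
item=-2: <5, s = 6+(-2) = 4
item=1: <5, s = 4+1 = 5
item=-1: <5, s = 5+(-1) = 4
item=3: <5, s = 4+3 = 7
item=9: not <5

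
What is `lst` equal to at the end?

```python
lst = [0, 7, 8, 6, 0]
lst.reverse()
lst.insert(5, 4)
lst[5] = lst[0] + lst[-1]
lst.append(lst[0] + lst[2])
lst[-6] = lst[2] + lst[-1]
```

[0, 16, 8, 7, 0, 4, 8]

reverse → [0, 6, 8, 7, 0]
insert 4 at 5 → [0, 6, 8, 7, 0, 4]
lst[5] = lst[0]+lst[-1] = 0+4 = 4 → [0, 6, 8, 7, 0, 4]
append lst[0]+lst[2] = 0+8 = 8 → [0, 6, 8, 7, 0, 4, 8]
lst[-6] = lst[2]+lst[-1] = 8+8 = 16 → [0, 16, 8, 7, 0, 4, 8]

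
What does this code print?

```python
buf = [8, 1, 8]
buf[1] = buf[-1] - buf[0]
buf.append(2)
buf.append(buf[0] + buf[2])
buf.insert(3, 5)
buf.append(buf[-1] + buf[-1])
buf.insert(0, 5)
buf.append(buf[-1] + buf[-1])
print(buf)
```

buf[1] = buf[-1]-buf[0] = 8-8 = 0 → [8, 0, 8]
append 2 → [8, 0, 8, 2]
append buf[0]+buf[2] = 8+8 = 16 → [8, 0, 8, 2, 16]
insert 5 at 3 → [8, 0, 8, 5, 2, 16]
append buf[-1]+buf[-1] = 16+16 = 32 → [8, 0, 8, 5, 2, 16, 32]
insert 5 at 0 → [5, 8, 0, 8, 5, 2, 16, 32]
append buf[-1]+buf[-1] = 32+32 = 64 → [5, 8, 0, 8, 5, 2, 16, 32, 64]

[5, 8, 0, 8, 5, 2, 16, 32, 64]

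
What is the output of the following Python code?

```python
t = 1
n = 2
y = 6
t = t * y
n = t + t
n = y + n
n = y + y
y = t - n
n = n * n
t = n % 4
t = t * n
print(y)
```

-6

t = 1*6 = 6
n = 6+6 = 12
n = 6+12 = 18
n = 6+6 = 12
y = 6-12 = -6
n = 12*12 = 144
t = 144%4 = 0
t = 0*144 = 0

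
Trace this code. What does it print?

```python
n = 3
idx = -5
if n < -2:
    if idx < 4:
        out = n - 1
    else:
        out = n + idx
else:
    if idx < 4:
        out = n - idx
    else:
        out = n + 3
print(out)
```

n=3, idx=-5
n < -2 is False; idx < 4 is True
→ out = n - idx = 8

8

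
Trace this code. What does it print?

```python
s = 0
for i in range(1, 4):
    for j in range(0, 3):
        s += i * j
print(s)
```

i=1,j=0: s = 0+0 = 0
i=1,j=1: s = 0+1 = 1
i=1,j=2: s = 1+2 = 3
i=2,j=0: s = 3+0 = 3
i=2,j=1: s = 3+2 = 5
i=2,j=2: s = 5+4 = 9
i=3,j=0: s = 9+0 = 9
i=3,j=1: s = 9+3 = 12
i=3,j=2: s = 12+6 = 18

18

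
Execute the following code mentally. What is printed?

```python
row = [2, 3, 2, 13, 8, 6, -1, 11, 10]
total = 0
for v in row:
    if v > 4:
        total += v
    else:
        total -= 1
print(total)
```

44

v=2: not >4, total = 0-1 = -1
v=3: not >4, total = (-1)-1 = -2
v=2: not >4, total = (-2)-1 = -3
v=13: >4, total = (-3)+13 = 10
v=8: >4, total = 10+8 = 18
v=6: >4, total = 18+6 = 24
v=-1: not >4, total = 24-1 = 23
v=11: >4, total = 23+11 = 34
v=10: >4, total = 34+10 = 44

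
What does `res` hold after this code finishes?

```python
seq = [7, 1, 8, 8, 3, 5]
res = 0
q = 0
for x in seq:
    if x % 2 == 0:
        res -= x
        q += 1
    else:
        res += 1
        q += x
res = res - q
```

x=7: not even, res = 0+1 = 1; q=7
x=1: not even, res = 1+1 = 2; q=8
x=8: even, res = 2-8 = -6; q=9
x=8: even, res = (-6)-8 = -14; q=10
x=3: not even, res = (-14)+1 = -13; q=13
x=5: not even, res = (-13)+1 = -12; q=18
res-q = (-12)-18 = -30

-30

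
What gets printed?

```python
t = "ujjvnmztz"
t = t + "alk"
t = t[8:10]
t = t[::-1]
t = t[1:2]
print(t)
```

z

+ 'alk' → 'ujjvnmztzalk'
slice [8:10] → 'za'
reverse → 'az'
slice [1:2] → 'z'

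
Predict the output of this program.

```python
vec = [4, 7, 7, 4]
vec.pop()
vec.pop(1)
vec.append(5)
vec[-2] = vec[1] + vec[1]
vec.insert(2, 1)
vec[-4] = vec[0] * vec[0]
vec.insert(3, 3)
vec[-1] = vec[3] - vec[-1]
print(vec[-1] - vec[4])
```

0

pop() removes 4 → [4, 7, 7]
pop(1) removes 7 → [4, 7]
append 5 → [4, 7, 5]
vec[-2] = vec[1]+vec[1] = 7+7 = 14 → [4, 14, 5]
insert 1 at 2 → [4, 14, 1, 5]
vec[-4] = vec[0]*vec[0] = 4*4 = 16 → [16, 14, 1, 5]
insert 3 at 3 → [16, 14, 1, 3, 5]
vec[-1] = vec[3]-vec[-1] = 3-5 = -2 → [16, 14, 1, 3, -2]
vec[-1]-vec[4] = (-2)-(-2) = 0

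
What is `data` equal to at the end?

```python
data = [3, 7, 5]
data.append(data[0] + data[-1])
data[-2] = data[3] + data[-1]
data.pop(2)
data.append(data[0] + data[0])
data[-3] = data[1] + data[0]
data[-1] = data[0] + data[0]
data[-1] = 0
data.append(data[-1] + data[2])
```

append data[0]+data[-1] = 3+5 = 8 → [3, 7, 5, 8]
data[-2] = data[3]+data[-1] = 8+8 = 16 → [3, 7, 16, 8]
pop(2) removes 16 → [3, 7, 8]
append data[0]+data[0] = 3+3 = 6 → [3, 7, 8, 6]
data[-3] = data[1]+data[0] = 7+3 = 10 → [3, 10, 8, 6]
data[-1] = data[0]+data[0] = 3+3 = 6 → [3, 10, 8, 6]
data[-1] = 0 → [3, 10, 8, 0]
append data[-1]+data[2] = 0+8 = 8 → [3, 10, 8, 0, 8]

[3, 10, 8, 0, 8]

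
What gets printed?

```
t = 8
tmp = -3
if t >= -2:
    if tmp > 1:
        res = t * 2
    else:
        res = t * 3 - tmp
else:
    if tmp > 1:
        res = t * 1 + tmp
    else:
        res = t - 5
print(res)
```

t=8, tmp=-3
t >= -2 is True; tmp > 1 is False
→ res = t * 3 - tmp = 27

27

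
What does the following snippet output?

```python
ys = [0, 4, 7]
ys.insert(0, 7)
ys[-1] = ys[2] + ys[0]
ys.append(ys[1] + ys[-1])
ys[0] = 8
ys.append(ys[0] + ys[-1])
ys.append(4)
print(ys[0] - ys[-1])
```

4

insert 7 at 0 → [7, 0, 4, 7]
ys[-1] = ys[2]+ys[0] = 4+7 = 11 → [7, 0, 4, 11]
append ys[1]+ys[-1] = 0+11 = 11 → [7, 0, 4, 11, 11]
ys[0] = 8 → [8, 0, 4, 11, 11]
append ys[0]+ys[-1] = 8+11 = 19 → [8, 0, 4, 11, 11, 19]
append 4 → [8, 0, 4, 11, 11, 19, 4]
ys[0]-ys[-1] = 8-4 = 4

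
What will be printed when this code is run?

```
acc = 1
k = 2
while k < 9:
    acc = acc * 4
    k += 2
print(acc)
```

k=2: acc = 1*4 = 4
k=4: acc = 4*4 = 16
k=6: acc = 16*4 = 64
k=8: acc = 64*4 = 256

256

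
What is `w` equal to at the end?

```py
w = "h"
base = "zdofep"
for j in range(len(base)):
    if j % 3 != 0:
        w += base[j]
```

j=0: skip
j=1: add 'd' → 'hd'
j=2: add 'o' → 'hdo'
j=3: skip
j=4: add 'e' → 'hdoe'
j=5: add 'p' → 'hdoep'

'hdoep'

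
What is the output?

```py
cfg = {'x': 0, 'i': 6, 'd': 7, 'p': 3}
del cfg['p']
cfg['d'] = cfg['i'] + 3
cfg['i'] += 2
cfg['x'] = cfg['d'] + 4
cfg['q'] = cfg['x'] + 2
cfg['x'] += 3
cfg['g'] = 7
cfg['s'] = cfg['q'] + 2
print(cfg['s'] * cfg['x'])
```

del 'p' → {'x': 0, 'i': 6, 'd': 7}
cfg['d'] = cfg['i']+3 = 9 → {'x': 0, 'i': 6, 'd': 9}
cfg['i'] = 6+2 = 8 → {'x': 0, 'i': 8, 'd': 9}
cfg['x'] = cfg['d']+4 = 13 → {'x': 13, 'i': 8, 'd': 9}
cfg['q'] = cfg['x']+2 = 15 → {'x': 13, 'i': 8, 'd': 9, 'q': 15}
cfg['x'] = 13+3 = 16 → {'x': 16, 'i': 8, 'd': 9, 'q': 15}
cfg['g'] = 7 → {'x': 16, 'i': 8, 'd': 9, 'q': 15, 'g': 7}
cfg['s'] = cfg['q']+2 = 17 → {'x': 16, 'i': 8, 'd': 9, 'q': 15, 'g': 7, 's': 17}
cfg['s']*cfg['x'] = 17*16 = 272

272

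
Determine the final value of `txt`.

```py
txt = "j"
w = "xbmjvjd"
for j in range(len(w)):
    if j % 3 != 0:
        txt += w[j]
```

j=0: skip
j=1: add 'b' → 'jb'
j=2: add 'm' → 'jbm'
j=3: skip
j=4: add 'v' → 'jbmv'
j=5: add 'j' → 'jbmvj'
j=6: skip

'jbmvj'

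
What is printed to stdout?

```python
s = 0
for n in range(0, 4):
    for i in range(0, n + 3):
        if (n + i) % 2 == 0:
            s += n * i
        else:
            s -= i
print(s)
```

n=0,i=0: even sum, s = 0+0 = 0
n=0,i=1: odd sum, s = 0-1 = -1
n=0,i=2: even sum, s = (-1)+0 = -1
n=1,i=0: odd sum, s = (-1)-0 = -1
n=1,i=1: even sum, s = (-1)+1 = 0
n=1,i=2: odd sum, s = 0-2 = -2
n=1,i=3: even sum, s = (-2)+3 = 1
n=2,i=0: even sum, s = 1+0 = 1
n=2,i=1: odd sum, s = 1-1 = 0
n=2,i=2: even sum, s = 0+4 = 4
n=2,i=3: odd sum, s = 4-3 = 1
n=2,i=4: even sum, s = 1+8 = 9
n=3,i=0: odd sum, s = 9-0 = 9
n=3,i=1: even sum, s = 9+3 = 12
n=3,i=2: odd sum, s = 12-2 = 10
n=3,i=3: even sum, s = 10+9 = 19
n=3,i=4: odd sum, s = 19-4 = 15
n=3,i=5: even sum, s = 15+15 = 30

30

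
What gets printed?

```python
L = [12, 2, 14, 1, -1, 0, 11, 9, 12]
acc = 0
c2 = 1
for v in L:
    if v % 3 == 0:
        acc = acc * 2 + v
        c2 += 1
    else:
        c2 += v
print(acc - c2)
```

94

v=12: %3==0, acc = 0*2+12 = 12; c2=2
v=2: not %3==0; c2=4
v=14: not %3==0; c2=18
v=1: not %3==0; c2=19
v=-1: not %3==0; c2=18
v=0: %3==0, acc = 12*2+0 = 24; c2=19
v=11: not %3==0; c2=30
v=9: %3==0, acc = 24*2+9 = 57; c2=31
v=12: %3==0, acc = 57*2+12 = 126; c2=32
acc-c2 = 126-32 = 94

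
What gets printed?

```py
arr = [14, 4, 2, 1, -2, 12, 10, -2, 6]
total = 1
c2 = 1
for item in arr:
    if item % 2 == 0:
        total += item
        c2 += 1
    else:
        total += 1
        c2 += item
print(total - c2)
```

36

item=14: even, total = 1+14 = 15; c2=2
item=4: even, total = 15+4 = 19; c2=3
item=2: even, total = 19+2 = 21; c2=4
item=1: not even, total = 21+1 = 22; c2=5
item=-2: even, total = 22+(-2) = 20; c2=6
item=12: even, total = 20+12 = 32; c2=7
item=10: even, total = 32+10 = 42; c2=8
item=-2: even, total = 42+(-2) = 40; c2=9
item=6: even, total = 40+6 = 46; c2=10
total-c2 = 46-10 = 36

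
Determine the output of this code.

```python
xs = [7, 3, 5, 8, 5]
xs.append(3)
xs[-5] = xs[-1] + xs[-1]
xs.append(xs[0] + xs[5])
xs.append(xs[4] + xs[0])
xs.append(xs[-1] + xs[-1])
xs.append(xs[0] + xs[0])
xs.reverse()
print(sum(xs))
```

94

append 3 → [7, 3, 5, 8, 5, 3]
xs[-5] = xs[-1]+xs[-1] = 3+3 = 6 → [7, 6, 5, 8, 5, 3]
append xs[0]+xs[5] = 7+3 = 10 → [7, 6, 5, 8, 5, 3, 10]
append xs[4]+xs[0] = 5+7 = 12 → [7, 6, 5, 8, 5, 3, 10, 12]
append xs[-1]+xs[-1] = 12+12 = 24 → [7, 6, 5, 8, 5, 3, 10, 12, 24]
append xs[0]+xs[0] = 7+7 = 14 → [7, 6, 5, 8, 5, 3, 10, 12, 24, 14]
reverse → [14, 24, 12, 10, 3, 5, 8, 5, 6, 7]
sum = 94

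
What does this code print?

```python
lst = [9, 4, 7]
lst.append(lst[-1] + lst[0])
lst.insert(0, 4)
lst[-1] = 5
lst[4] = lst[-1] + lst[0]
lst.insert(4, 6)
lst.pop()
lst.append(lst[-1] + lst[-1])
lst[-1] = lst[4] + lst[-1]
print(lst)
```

append lst[-1]+lst[0] = 7+9 = 16 → [9, 4, 7, 16]
insert 4 at 0 → [4, 9, 4, 7, 16]
lst[-1] = 5 → [4, 9, 4, 7, 5]
lst[4] = lst[-1]+lst[0] = 5+4 = 9 → [4, 9, 4, 7, 9]
insert 6 at 4 → [4, 9, 4, 7, 6, 9]
pop() removes 9 → [4, 9, 4, 7, 6]
append lst[-1]+lst[-1] = 6+6 = 12 → [4, 9, 4, 7, 6, 12]
lst[-1] = lst[4]+lst[-1] = 6+12 = 18 → [4, 9, 4, 7, 6, 18]

[4, 9, 4, 7, 6, 18]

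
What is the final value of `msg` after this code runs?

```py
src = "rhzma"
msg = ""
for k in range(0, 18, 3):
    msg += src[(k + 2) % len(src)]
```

'zrmhaz'

k=0: add src[2]='z' → 'z'
k=3: add src[0]='r' → 'zr'
k=6: add src[3]='m' → 'zrm'
k=9: add src[1]='h' → 'zrmh'
k=12: add src[4]='a' → 'zrmha'
k=15: add src[2]='z' → 'zrmhaz'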